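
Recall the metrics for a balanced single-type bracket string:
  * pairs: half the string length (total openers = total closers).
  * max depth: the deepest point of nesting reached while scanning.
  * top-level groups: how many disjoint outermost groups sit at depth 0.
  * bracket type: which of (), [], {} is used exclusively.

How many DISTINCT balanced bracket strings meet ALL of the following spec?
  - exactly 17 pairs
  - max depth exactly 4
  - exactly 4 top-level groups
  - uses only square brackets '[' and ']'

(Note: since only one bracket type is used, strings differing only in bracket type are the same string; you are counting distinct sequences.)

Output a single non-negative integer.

Spec: pairs=17 depth=4 groups=4
Count(depth <= 4) = 4282864
Count(depth <= 3) = 546816
Count(depth == 4) = 4282864 - 546816 = 3736048

Answer: 3736048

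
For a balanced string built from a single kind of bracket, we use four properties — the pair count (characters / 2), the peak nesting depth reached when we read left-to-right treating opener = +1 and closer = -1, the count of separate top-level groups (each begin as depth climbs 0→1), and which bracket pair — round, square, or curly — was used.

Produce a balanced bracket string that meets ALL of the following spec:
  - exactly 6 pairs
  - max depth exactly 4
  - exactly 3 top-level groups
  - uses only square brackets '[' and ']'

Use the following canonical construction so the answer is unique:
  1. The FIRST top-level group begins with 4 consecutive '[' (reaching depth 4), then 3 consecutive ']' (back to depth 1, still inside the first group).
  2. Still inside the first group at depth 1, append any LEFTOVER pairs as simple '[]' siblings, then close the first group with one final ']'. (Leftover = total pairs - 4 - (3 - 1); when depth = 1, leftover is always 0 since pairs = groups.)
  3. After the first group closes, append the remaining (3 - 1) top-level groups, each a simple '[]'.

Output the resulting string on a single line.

Answer: [[[[]]]][][]

Derivation:
Spec: pairs=6 depth=4 groups=3
Leftover pairs = 6 - 4 - (3-1) = 0
First group: deep chain of depth 4 + 0 sibling pairs
Remaining 2 groups: simple '[]' each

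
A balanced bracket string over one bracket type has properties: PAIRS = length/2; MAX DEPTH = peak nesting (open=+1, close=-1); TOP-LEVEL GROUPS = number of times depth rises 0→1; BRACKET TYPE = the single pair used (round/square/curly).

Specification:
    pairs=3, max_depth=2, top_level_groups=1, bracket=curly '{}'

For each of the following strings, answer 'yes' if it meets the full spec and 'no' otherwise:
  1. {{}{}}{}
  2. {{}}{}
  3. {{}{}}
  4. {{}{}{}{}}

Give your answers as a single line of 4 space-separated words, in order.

String 1 '{{}{}}{}': depth seq [1 2 1 2 1 0 1 0]
  -> pairs=4 depth=2 groups=2 -> no
String 2 '{{}}{}': depth seq [1 2 1 0 1 0]
  -> pairs=3 depth=2 groups=2 -> no
String 3 '{{}{}}': depth seq [1 2 1 2 1 0]
  -> pairs=3 depth=2 groups=1 -> yes
String 4 '{{}{}{}{}}': depth seq [1 2 1 2 1 2 1 2 1 0]
  -> pairs=5 depth=2 groups=1 -> no

Answer: no no yes no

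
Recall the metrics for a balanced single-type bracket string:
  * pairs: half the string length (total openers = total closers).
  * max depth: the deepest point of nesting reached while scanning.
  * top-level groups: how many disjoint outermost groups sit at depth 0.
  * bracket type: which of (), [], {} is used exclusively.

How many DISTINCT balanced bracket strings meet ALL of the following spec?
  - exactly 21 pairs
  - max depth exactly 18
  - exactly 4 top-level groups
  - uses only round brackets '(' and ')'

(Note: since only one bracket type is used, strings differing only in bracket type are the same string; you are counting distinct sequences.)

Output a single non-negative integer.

Answer: 4

Derivation:
Spec: pairs=21 depth=18 groups=4
Count(depth <= 18) = 3029594040
Count(depth <= 17) = 3029594036
Count(depth == 18) = 3029594040 - 3029594036 = 4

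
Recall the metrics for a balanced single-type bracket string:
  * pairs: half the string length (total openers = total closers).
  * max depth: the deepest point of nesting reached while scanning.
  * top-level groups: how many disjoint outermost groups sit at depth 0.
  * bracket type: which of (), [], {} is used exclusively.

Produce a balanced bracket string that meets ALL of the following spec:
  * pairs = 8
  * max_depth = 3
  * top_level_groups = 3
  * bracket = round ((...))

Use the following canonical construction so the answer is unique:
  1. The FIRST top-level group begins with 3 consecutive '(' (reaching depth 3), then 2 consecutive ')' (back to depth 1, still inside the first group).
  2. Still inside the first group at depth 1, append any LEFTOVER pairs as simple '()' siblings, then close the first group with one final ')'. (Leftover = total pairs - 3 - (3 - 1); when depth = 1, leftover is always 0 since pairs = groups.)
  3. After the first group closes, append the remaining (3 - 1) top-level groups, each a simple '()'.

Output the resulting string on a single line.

Answer: ((())()()())()()

Derivation:
Spec: pairs=8 depth=3 groups=3
Leftover pairs = 8 - 3 - (3-1) = 3
First group: deep chain of depth 3 + 3 sibling pairs
Remaining 2 groups: simple '()' each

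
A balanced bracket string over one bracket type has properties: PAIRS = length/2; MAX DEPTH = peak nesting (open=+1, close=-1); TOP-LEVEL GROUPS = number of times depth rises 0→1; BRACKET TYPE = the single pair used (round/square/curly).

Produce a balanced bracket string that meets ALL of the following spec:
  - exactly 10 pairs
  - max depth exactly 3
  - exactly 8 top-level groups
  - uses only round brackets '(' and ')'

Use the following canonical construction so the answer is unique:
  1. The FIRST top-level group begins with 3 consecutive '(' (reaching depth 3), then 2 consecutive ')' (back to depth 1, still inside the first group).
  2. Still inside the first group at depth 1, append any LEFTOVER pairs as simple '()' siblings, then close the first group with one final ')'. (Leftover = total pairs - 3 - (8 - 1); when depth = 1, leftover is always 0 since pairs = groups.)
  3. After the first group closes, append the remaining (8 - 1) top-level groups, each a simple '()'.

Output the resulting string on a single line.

Answer: ((()))()()()()()()()

Derivation:
Spec: pairs=10 depth=3 groups=8
Leftover pairs = 10 - 3 - (8-1) = 0
First group: deep chain of depth 3 + 0 sibling pairs
Remaining 7 groups: simple '()' each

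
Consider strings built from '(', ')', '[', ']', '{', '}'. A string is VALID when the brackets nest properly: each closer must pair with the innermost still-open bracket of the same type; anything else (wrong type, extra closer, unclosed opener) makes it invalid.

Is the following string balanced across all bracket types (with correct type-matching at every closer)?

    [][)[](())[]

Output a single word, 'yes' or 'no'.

pos 0: push '['; stack = [
pos 1: ']' matches '['; pop; stack = (empty)
pos 2: push '['; stack = [
pos 3: saw closer ')' but top of stack is '[' (expected ']') → INVALID
Verdict: type mismatch at position 3: ')' closes '[' → no

Answer: no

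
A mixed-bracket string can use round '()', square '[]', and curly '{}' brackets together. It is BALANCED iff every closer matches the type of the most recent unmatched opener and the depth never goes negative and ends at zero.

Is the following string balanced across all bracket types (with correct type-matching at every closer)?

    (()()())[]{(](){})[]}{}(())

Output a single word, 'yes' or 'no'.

Answer: no

Derivation:
pos 0: push '('; stack = (
pos 1: push '('; stack = ((
pos 2: ')' matches '('; pop; stack = (
pos 3: push '('; stack = ((
pos 4: ')' matches '('; pop; stack = (
pos 5: push '('; stack = ((
pos 6: ')' matches '('; pop; stack = (
pos 7: ')' matches '('; pop; stack = (empty)
pos 8: push '['; stack = [
pos 9: ']' matches '['; pop; stack = (empty)
pos 10: push '{'; stack = {
pos 11: push '('; stack = {(
pos 12: saw closer ']' but top of stack is '(' (expected ')') → INVALID
Verdict: type mismatch at position 12: ']' closes '(' → no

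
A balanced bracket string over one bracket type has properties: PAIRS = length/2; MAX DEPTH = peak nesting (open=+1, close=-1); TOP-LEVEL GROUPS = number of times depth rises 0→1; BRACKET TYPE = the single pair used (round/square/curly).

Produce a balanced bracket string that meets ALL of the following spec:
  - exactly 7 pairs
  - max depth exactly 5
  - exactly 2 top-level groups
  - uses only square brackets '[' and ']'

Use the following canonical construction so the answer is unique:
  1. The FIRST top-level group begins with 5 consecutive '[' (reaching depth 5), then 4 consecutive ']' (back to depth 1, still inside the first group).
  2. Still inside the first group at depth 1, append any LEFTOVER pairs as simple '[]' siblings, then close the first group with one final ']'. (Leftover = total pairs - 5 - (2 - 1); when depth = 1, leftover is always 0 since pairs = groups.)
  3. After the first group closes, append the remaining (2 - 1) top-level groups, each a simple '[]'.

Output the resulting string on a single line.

Answer: [[[[[]]]][]][]

Derivation:
Spec: pairs=7 depth=5 groups=2
Leftover pairs = 7 - 5 - (2-1) = 1
First group: deep chain of depth 5 + 1 sibling pairs
Remaining 1 groups: simple '[]' each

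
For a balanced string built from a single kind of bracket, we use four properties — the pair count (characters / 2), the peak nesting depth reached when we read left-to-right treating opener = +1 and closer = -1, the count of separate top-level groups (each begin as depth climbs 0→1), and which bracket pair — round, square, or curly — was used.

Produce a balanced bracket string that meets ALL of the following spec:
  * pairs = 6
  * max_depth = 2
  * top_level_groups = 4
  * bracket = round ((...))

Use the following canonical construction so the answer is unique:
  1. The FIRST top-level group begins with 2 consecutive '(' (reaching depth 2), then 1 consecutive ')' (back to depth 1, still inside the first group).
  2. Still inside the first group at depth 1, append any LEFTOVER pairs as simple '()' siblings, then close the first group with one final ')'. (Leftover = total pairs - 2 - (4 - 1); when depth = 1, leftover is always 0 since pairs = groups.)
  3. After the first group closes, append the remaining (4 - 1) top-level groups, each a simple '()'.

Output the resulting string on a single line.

Answer: (()())()()()

Derivation:
Spec: pairs=6 depth=2 groups=4
Leftover pairs = 6 - 2 - (4-1) = 1
First group: deep chain of depth 2 + 1 sibling pairs
Remaining 3 groups: simple '()' each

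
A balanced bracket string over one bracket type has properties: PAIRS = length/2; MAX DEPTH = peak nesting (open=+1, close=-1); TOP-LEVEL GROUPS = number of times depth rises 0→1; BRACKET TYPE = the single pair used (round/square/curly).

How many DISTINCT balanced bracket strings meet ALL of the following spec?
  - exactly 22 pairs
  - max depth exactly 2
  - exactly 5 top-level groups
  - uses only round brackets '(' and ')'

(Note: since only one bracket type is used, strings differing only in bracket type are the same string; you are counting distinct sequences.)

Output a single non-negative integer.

Answer: 5985

Derivation:
Spec: pairs=22 depth=2 groups=5
Count(depth <= 2) = 5985
Count(depth <= 1) = 0
Count(depth == 2) = 5985 - 0 = 5985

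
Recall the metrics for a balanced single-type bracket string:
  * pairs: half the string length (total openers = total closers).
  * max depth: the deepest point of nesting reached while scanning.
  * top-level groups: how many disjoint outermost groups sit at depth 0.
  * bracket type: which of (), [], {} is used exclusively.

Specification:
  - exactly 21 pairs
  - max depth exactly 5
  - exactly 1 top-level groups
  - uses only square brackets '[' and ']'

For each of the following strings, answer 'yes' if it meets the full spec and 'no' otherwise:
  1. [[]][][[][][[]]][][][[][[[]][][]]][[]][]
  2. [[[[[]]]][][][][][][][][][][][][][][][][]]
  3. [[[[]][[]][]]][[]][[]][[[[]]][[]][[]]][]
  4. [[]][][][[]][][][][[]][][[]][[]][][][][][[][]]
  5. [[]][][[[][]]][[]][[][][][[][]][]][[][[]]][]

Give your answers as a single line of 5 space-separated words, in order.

String 1 '[[]][][[][][[]]][][][[][[[]][][]]][[]][]': depth seq [1 2 1 0 1 0 1 2 1 2 1 2 3 2 1 0 1 0 1 0 1 2 1 2 3 4 3 2 3 2 3 2 1 0 1 2 1 0 1 0]
  -> pairs=20 depth=4 groups=8 -> no
String 2 '[[[[[]]]][][][][][][][][][][][][][][][][]]': depth seq [1 2 3 4 5 4 3 2 1 2 1 2 1 2 1 2 1 2 1 2 1 2 1 2 1 2 1 2 1 2 1 2 1 2 1 2 1 2 1 2 1 0]
  -> pairs=21 depth=5 groups=1 -> yes
String 3 '[[[[]][[]][]]][[]][[]][[[[]]][[]][[]]][]': depth seq [1 2 3 4 3 2 3 4 3 2 3 2 1 0 1 2 1 0 1 2 1 0 1 2 3 4 3 2 1 2 3 2 1 2 3 2 1 0 1 0]
  -> pairs=20 depth=4 groups=5 -> no
String 4 '[[]][][][[]][][][][[]][][[]][[]][][][][][[][]]': depth seq [1 2 1 0 1 0 1 0 1 2 1 0 1 0 1 0 1 0 1 2 1 0 1 0 1 2 1 0 1 2 1 0 1 0 1 0 1 0 1 0 1 2 1 2 1 0]
  -> pairs=23 depth=2 groups=16 -> no
String 5 '[[]][][[[][]]][[]][[][][][[][]][]][[][[]]][]': depth seq [1 2 1 0 1 0 1 2 3 2 3 2 1 0 1 2 1 0 1 2 1 2 1 2 1 2 3 2 3 2 1 2 1 0 1 2 1 2 3 2 1 0 1 0]
  -> pairs=22 depth=3 groups=7 -> no

Answer: no yes no no no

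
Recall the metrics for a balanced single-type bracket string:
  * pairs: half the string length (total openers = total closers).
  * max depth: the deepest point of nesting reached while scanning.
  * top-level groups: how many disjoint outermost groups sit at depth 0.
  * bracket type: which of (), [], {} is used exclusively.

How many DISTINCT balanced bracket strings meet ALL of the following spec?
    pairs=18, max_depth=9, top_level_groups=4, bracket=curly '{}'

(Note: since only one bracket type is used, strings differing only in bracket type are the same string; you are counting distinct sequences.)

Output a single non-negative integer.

Answer: 1265792

Derivation:
Spec: pairs=18 depth=9 groups=4
Count(depth <= 9) = 58483546
Count(depth <= 8) = 57217754
Count(depth == 9) = 58483546 - 57217754 = 1265792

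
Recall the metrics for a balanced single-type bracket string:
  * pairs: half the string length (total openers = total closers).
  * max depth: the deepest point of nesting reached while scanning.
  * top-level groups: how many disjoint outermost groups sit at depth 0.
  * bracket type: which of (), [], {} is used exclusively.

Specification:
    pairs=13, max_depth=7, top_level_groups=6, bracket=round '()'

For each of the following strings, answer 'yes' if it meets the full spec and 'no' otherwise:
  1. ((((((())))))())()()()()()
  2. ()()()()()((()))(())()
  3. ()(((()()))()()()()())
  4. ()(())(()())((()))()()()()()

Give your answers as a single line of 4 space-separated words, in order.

Answer: yes no no no

Derivation:
String 1 '((((((())))))())()()()()()': depth seq [1 2 3 4 5 6 7 6 5 4 3 2 1 2 1 0 1 0 1 0 1 0 1 0 1 0]
  -> pairs=13 depth=7 groups=6 -> yes
String 2 '()()()()()((()))(())()': depth seq [1 0 1 0 1 0 1 0 1 0 1 2 3 2 1 0 1 2 1 0 1 0]
  -> pairs=11 depth=3 groups=8 -> no
String 3 '()(((()()))()()()()())': depth seq [1 0 1 2 3 4 3 4 3 2 1 2 1 2 1 2 1 2 1 2 1 0]
  -> pairs=11 depth=4 groups=2 -> no
String 4 '()(())(()())((()))()()()()()': depth seq [1 0 1 2 1 0 1 2 1 2 1 0 1 2 3 2 1 0 1 0 1 0 1 0 1 0 1 0]
  -> pairs=14 depth=3 groups=9 -> no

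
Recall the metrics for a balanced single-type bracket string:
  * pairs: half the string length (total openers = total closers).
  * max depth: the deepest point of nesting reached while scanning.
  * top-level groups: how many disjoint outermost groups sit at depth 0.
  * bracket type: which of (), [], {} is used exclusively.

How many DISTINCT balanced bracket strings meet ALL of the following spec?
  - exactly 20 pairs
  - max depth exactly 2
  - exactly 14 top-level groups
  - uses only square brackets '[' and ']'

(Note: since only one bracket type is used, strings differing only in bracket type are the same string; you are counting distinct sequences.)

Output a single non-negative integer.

Answer: 27132

Derivation:
Spec: pairs=20 depth=2 groups=14
Count(depth <= 2) = 27132
Count(depth <= 1) = 0
Count(depth == 2) = 27132 - 0 = 27132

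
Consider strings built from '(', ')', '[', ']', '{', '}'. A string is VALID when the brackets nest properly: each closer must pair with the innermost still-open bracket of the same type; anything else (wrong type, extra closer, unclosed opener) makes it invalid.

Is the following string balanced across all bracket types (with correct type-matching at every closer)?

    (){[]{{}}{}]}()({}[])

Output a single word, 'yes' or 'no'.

Answer: no

Derivation:
pos 0: push '('; stack = (
pos 1: ')' matches '('; pop; stack = (empty)
pos 2: push '{'; stack = {
pos 3: push '['; stack = {[
pos 4: ']' matches '['; pop; stack = {
pos 5: push '{'; stack = {{
pos 6: push '{'; stack = {{{
pos 7: '}' matches '{'; pop; stack = {{
pos 8: '}' matches '{'; pop; stack = {
pos 9: push '{'; stack = {{
pos 10: '}' matches '{'; pop; stack = {
pos 11: saw closer ']' but top of stack is '{' (expected '}') → INVALID
Verdict: type mismatch at position 11: ']' closes '{' → no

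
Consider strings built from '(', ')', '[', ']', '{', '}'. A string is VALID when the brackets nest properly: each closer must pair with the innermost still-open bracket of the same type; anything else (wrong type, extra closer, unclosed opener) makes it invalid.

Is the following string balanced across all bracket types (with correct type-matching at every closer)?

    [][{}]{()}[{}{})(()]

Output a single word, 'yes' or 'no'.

pos 0: push '['; stack = [
pos 1: ']' matches '['; pop; stack = (empty)
pos 2: push '['; stack = [
pos 3: push '{'; stack = [{
pos 4: '}' matches '{'; pop; stack = [
pos 5: ']' matches '['; pop; stack = (empty)
pos 6: push '{'; stack = {
pos 7: push '('; stack = {(
pos 8: ')' matches '('; pop; stack = {
pos 9: '}' matches '{'; pop; stack = (empty)
pos 10: push '['; stack = [
pos 11: push '{'; stack = [{
pos 12: '}' matches '{'; pop; stack = [
pos 13: push '{'; stack = [{
pos 14: '}' matches '{'; pop; stack = [
pos 15: saw closer ')' but top of stack is '[' (expected ']') → INVALID
Verdict: type mismatch at position 15: ')' closes '[' → no

Answer: no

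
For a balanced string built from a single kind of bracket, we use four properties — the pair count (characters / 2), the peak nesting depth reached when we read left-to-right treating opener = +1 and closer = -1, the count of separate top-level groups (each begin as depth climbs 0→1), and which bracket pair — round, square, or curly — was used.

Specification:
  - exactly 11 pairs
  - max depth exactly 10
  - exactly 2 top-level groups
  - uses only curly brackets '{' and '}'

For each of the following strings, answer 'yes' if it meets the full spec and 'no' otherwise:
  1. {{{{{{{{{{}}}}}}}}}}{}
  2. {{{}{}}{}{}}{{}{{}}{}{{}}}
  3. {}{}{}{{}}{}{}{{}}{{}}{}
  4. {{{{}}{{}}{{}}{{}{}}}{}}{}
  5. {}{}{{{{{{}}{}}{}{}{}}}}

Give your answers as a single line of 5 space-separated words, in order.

String 1 '{{{{{{{{{{}}}}}}}}}}{}': depth seq [1 2 3 4 5 6 7 8 9 10 9 8 7 6 5 4 3 2 1 0 1 0]
  -> pairs=11 depth=10 groups=2 -> yes
String 2 '{{{}{}}{}{}}{{}{{}}{}{{}}}': depth seq [1 2 3 2 3 2 1 2 1 2 1 0 1 2 1 2 3 2 1 2 1 2 3 2 1 0]
  -> pairs=13 depth=3 groups=2 -> no
String 3 '{}{}{}{{}}{}{}{{}}{{}}{}': depth seq [1 0 1 0 1 0 1 2 1 0 1 0 1 0 1 2 1 0 1 2 1 0 1 0]
  -> pairs=12 depth=2 groups=9 -> no
String 4 '{{{{}}{{}}{{}}{{}{}}}{}}{}': depth seq [1 2 3 4 3 2 3 4 3 2 3 4 3 2 3 4 3 4 3 2 1 2 1 0 1 0]
  -> pairs=13 depth=4 groups=2 -> no
String 5 '{}{}{{{{{{}}{}}{}{}{}}}}': depth seq [1 0 1 0 1 2 3 4 5 6 5 4 5 4 3 4 3 4 3 4 3 2 1 0]
  -> pairs=12 depth=6 groups=3 -> no

Answer: yes no no no no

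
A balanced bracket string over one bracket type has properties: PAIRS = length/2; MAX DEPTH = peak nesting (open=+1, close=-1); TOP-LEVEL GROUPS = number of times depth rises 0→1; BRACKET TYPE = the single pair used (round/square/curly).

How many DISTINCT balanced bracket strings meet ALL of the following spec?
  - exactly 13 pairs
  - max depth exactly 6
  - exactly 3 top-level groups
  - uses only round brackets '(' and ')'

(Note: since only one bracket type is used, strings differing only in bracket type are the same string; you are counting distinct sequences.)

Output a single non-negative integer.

Spec: pairs=13 depth=6 groups=3
Count(depth <= 6) = 135828
Count(depth <= 5) = 109497
Count(depth == 6) = 135828 - 109497 = 26331

Answer: 26331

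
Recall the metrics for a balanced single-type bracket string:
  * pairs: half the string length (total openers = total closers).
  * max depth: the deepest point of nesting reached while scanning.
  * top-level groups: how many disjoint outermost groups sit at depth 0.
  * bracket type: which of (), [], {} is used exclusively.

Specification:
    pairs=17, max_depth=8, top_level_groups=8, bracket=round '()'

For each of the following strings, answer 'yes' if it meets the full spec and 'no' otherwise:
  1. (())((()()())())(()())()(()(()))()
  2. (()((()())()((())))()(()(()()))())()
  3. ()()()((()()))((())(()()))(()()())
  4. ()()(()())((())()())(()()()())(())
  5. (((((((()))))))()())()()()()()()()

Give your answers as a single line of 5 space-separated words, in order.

Answer: no no no no yes

Derivation:
String 1 '(())((()()())())(()())()(()(()))()': depth seq [1 2 1 0 1 2 3 2 3 2 3 2 1 2 1 0 1 2 1 2 1 0 1 0 1 2 1 2 3 2 1 0 1 0]
  -> pairs=17 depth=3 groups=6 -> no
String 2 '(()((()())()((())))()(()(()()))())()': depth seq [1 2 1 2 3 4 3 4 3 2 3 2 3 4 5 4 3 2 1 2 1 2 3 2 3 4 3 4 3 2 1 2 1 0 1 0]
  -> pairs=18 depth=5 groups=2 -> no
String 3 '()()()((()()))((())(()()))(()()())': depth seq [1 0 1 0 1 0 1 2 3 2 3 2 1 0 1 2 3 2 1 2 3 2 3 2 1 0 1 2 1 2 1 2 1 0]
  -> pairs=17 depth=3 groups=6 -> no
String 4 '()()(()())((())()())(()()()())(())': depth seq [1 0 1 0 1 2 1 2 1 0 1 2 3 2 1 2 1 2 1 0 1 2 1 2 1 2 1 2 1 0 1 2 1 0]
  -> pairs=17 depth=3 groups=6 -> no
String 5 '(((((((()))))))()())()()()()()()()': depth seq [1 2 3 4 5 6 7 8 7 6 5 4 3 2 1 2 1 2 1 0 1 0 1 0 1 0 1 0 1 0 1 0 1 0]
  -> pairs=17 depth=8 groups=8 -> yes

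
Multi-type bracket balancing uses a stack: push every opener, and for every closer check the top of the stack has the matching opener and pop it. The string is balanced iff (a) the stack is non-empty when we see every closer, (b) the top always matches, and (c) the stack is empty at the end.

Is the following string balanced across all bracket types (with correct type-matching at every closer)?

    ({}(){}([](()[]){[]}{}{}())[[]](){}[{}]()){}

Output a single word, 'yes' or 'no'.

Answer: yes

Derivation:
pos 0: push '('; stack = (
pos 1: push '{'; stack = ({
pos 2: '}' matches '{'; pop; stack = (
pos 3: push '('; stack = ((
pos 4: ')' matches '('; pop; stack = (
pos 5: push '{'; stack = ({
pos 6: '}' matches '{'; pop; stack = (
pos 7: push '('; stack = ((
pos 8: push '['; stack = (([
pos 9: ']' matches '['; pop; stack = ((
pos 10: push '('; stack = (((
pos 11: push '('; stack = ((((
pos 12: ')' matches '('; pop; stack = (((
pos 13: push '['; stack = ((([
pos 14: ']' matches '['; pop; stack = (((
pos 15: ')' matches '('; pop; stack = ((
pos 16: push '{'; stack = (({
pos 17: push '['; stack = (({[
pos 18: ']' matches '['; pop; stack = (({
pos 19: '}' matches '{'; pop; stack = ((
pos 20: push '{'; stack = (({
pos 21: '}' matches '{'; pop; stack = ((
pos 22: push '{'; stack = (({
pos 23: '}' matches '{'; pop; stack = ((
pos 24: push '('; stack = (((
pos 25: ')' matches '('; pop; stack = ((
pos 26: ')' matches '('; pop; stack = (
pos 27: push '['; stack = ([
pos 28: push '['; stack = ([[
pos 29: ']' matches '['; pop; stack = ([
pos 30: ']' matches '['; pop; stack = (
pos 31: push '('; stack = ((
pos 32: ')' matches '('; pop; stack = (
pos 33: push '{'; stack = ({
pos 34: '}' matches '{'; pop; stack = (
pos 35: push '['; stack = ([
pos 36: push '{'; stack = ([{
pos 37: '}' matches '{'; pop; stack = ([
pos 38: ']' matches '['; pop; stack = (
pos 39: push '('; stack = ((
pos 40: ')' matches '('; pop; stack = (
pos 41: ')' matches '('; pop; stack = (empty)
pos 42: push '{'; stack = {
pos 43: '}' matches '{'; pop; stack = (empty)
end: stack empty → VALID
Verdict: properly nested → yes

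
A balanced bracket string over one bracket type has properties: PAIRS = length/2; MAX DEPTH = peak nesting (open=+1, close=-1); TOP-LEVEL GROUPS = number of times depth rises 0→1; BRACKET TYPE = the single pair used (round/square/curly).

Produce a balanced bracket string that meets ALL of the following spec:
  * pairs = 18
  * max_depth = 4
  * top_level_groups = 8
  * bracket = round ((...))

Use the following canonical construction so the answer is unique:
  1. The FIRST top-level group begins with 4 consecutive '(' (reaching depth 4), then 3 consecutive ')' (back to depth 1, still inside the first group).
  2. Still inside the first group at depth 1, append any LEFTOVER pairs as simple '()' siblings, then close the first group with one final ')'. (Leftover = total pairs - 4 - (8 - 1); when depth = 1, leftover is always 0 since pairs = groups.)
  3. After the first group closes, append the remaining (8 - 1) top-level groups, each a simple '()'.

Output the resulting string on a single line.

Answer: (((()))()()()()()()())()()()()()()()

Derivation:
Spec: pairs=18 depth=4 groups=8
Leftover pairs = 18 - 4 - (8-1) = 7
First group: deep chain of depth 4 + 7 sibling pairs
Remaining 7 groups: simple '()' each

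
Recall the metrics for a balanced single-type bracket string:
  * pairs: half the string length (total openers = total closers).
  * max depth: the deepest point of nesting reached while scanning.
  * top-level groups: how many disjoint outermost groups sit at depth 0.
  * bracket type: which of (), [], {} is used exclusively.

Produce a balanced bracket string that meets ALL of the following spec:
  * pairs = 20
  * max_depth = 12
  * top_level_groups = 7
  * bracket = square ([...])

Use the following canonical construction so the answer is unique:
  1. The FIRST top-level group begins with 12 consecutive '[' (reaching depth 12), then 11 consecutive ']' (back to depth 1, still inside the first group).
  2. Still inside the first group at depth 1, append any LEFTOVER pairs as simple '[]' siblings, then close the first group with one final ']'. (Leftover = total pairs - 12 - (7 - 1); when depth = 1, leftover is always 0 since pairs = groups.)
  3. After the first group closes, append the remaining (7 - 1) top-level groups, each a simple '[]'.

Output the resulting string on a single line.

Spec: pairs=20 depth=12 groups=7
Leftover pairs = 20 - 12 - (7-1) = 2
First group: deep chain of depth 12 + 2 sibling pairs
Remaining 6 groups: simple '[]' each

Answer: [[[[[[[[[[[[]]]]]]]]]]][][]][][][][][][]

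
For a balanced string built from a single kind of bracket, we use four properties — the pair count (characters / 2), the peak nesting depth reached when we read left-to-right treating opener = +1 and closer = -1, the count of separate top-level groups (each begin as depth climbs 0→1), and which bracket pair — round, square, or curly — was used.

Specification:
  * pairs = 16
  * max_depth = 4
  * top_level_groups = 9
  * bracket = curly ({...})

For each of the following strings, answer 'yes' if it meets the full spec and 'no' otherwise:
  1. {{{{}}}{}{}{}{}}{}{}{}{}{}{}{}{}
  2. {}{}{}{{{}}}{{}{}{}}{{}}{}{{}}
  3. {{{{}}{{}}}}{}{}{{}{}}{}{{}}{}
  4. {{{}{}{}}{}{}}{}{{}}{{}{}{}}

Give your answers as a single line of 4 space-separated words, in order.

String 1 '{{{{}}}{}{}{}{}}{}{}{}{}{}{}{}{}': depth seq [1 2 3 4 3 2 1 2 1 2 1 2 1 2 1 0 1 0 1 0 1 0 1 0 1 0 1 0 1 0 1 0]
  -> pairs=16 depth=4 groups=9 -> yes
String 2 '{}{}{}{{{}}}{{}{}{}}{{}}{}{{}}': depth seq [1 0 1 0 1 0 1 2 3 2 1 0 1 2 1 2 1 2 1 0 1 2 1 0 1 0 1 2 1 0]
  -> pairs=15 depth=3 groups=8 -> no
String 3 '{{{{}}{{}}}}{}{}{{}{}}{}{{}}{}': depth seq [1 2 3 4 3 2 3 4 3 2 1 0 1 0 1 0 1 2 1 2 1 0 1 0 1 2 1 0 1 0]
  -> pairs=15 depth=4 groups=7 -> no
String 4 '{{{}{}{}}{}{}}{}{{}}{{}{}{}}': depth seq [1 2 3 2 3 2 3 2 1 2 1 2 1 0 1 0 1 2 1 0 1 2 1 2 1 2 1 0]
  -> pairs=14 depth=3 groups=4 -> no

Answer: yes no no no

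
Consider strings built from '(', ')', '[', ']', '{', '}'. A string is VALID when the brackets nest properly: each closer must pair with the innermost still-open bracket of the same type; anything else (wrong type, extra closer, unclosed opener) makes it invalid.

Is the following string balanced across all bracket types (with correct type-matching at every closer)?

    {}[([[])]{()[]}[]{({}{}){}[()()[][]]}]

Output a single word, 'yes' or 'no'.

Answer: no

Derivation:
pos 0: push '{'; stack = {
pos 1: '}' matches '{'; pop; stack = (empty)
pos 2: push '['; stack = [
pos 3: push '('; stack = [(
pos 4: push '['; stack = [([
pos 5: push '['; stack = [([[
pos 6: ']' matches '['; pop; stack = [([
pos 7: saw closer ')' but top of stack is '[' (expected ']') → INVALID
Verdict: type mismatch at position 7: ')' closes '[' → no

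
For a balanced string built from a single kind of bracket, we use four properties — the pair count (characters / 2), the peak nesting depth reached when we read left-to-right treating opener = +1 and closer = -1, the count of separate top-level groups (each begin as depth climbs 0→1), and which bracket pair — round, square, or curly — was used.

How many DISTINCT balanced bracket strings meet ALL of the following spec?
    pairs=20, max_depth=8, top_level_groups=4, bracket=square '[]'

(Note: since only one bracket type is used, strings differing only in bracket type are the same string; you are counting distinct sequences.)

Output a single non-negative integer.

Answer: 74198780

Derivation:
Spec: pairs=20 depth=8 groups=4
Count(depth <= 8) = 765146036
Count(depth <= 7) = 690947256
Count(depth == 8) = 765146036 - 690947256 = 74198780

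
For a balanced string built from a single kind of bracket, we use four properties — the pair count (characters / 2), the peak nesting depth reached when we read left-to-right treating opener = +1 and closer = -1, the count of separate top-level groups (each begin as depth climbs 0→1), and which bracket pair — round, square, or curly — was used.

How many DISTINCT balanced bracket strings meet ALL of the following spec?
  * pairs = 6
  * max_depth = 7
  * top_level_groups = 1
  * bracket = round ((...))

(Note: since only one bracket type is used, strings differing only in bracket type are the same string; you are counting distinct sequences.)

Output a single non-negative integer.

Spec: pairs=6 depth=7 groups=1
Count(depth <= 7) = 42
Count(depth <= 6) = 42
Count(depth == 7) = 42 - 42 = 0

Answer: 0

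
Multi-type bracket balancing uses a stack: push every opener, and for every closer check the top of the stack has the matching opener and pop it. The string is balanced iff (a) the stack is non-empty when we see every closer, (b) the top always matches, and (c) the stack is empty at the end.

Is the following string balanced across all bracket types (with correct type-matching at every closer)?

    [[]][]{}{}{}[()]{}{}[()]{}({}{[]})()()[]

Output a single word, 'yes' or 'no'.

pos 0: push '['; stack = [
pos 1: push '['; stack = [[
pos 2: ']' matches '['; pop; stack = [
pos 3: ']' matches '['; pop; stack = (empty)
pos 4: push '['; stack = [
pos 5: ']' matches '['; pop; stack = (empty)
pos 6: push '{'; stack = {
pos 7: '}' matches '{'; pop; stack = (empty)
pos 8: push '{'; stack = {
pos 9: '}' matches '{'; pop; stack = (empty)
pos 10: push '{'; stack = {
pos 11: '}' matches '{'; pop; stack = (empty)
pos 12: push '['; stack = [
pos 13: push '('; stack = [(
pos 14: ')' matches '('; pop; stack = [
pos 15: ']' matches '['; pop; stack = (empty)
pos 16: push '{'; stack = {
pos 17: '}' matches '{'; pop; stack = (empty)
pos 18: push '{'; stack = {
pos 19: '}' matches '{'; pop; stack = (empty)
pos 20: push '['; stack = [
pos 21: push '('; stack = [(
pos 22: ')' matches '('; pop; stack = [
pos 23: ']' matches '['; pop; stack = (empty)
pos 24: push '{'; stack = {
pos 25: '}' matches '{'; pop; stack = (empty)
pos 26: push '('; stack = (
pos 27: push '{'; stack = ({
pos 28: '}' matches '{'; pop; stack = (
pos 29: push '{'; stack = ({
pos 30: push '['; stack = ({[
pos 31: ']' matches '['; pop; stack = ({
pos 32: '}' matches '{'; pop; stack = (
pos 33: ')' matches '('; pop; stack = (empty)
pos 34: push '('; stack = (
pos 35: ')' matches '('; pop; stack = (empty)
pos 36: push '('; stack = (
pos 37: ')' matches '('; pop; stack = (empty)
pos 38: push '['; stack = [
pos 39: ']' matches '['; pop; stack = (empty)
end: stack empty → VALID
Verdict: properly nested → yes

Answer: yes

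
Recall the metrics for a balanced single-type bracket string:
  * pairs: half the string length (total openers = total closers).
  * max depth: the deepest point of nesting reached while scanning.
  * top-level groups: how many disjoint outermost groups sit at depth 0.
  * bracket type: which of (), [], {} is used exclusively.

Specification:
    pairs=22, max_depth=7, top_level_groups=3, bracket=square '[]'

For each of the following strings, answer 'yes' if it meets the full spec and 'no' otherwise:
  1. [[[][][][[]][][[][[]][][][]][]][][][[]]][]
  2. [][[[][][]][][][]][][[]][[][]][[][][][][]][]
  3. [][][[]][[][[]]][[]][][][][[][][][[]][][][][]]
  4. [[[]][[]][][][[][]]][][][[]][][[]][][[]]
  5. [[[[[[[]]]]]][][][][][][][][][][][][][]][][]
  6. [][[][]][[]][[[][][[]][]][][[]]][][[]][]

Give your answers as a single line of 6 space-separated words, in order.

String 1 '[[[][][][[]][][[][[]][][][]][]][][][[]]][]': depth seq [1 2 3 2 3 2 3 2 3 4 3 2 3 2 3 4 3 4 5 4 3 4 3 4 3 4 3 2 3 2 1 2 1 2 1 2 3 2 1 0 1 0]
  -> pairs=21 depth=5 groups=2 -> no
String 2 '[][[[][][]][][][]][][[]][[][]][[][][][][]][]': depth seq [1 0 1 2 3 2 3 2 3 2 1 2 1 2 1 2 1 0 1 0 1 2 1 0 1 2 1 2 1 0 1 2 1 2 1 2 1 2 1 2 1 0 1 0]
  -> pairs=22 depth=3 groups=7 -> no
String 3 '[][][[]][[][[]]][[]][][][][[][][][[]][][][][]]': depth seq [1 0 1 0 1 2 1 0 1 2 1 2 3 2 1 0 1 2 1 0 1 0 1 0 1 0 1 2 1 2 1 2 1 2 3 2 1 2 1 2 1 2 1 2 1 0]
  -> pairs=23 depth=3 groups=9 -> no
String 4 '[[[]][[]][][][[][]]][][][[]][][[]][][[]]': depth seq [1 2 3 2 1 2 3 2 1 2 1 2 1 2 3 2 3 2 1 0 1 0 1 0 1 2 1 0 1 0 1 2 1 0 1 0 1 2 1 0]
  -> pairs=20 depth=3 groups=8 -> no
String 5 '[[[[[[[]]]]]][][][][][][][][][][][][][]][][]': depth seq [1 2 3 4 5 6 7 6 5 4 3 2 1 2 1 2 1 2 1 2 1 2 1 2 1 2 1 2 1 2 1 2 1 2 1 2 1 2 1 0 1 0 1 0]
  -> pairs=22 depth=7 groups=3 -> yes
String 6 '[][[][]][[]][[[][][[]][]][][[]]][][[]][]': depth seq [1 0 1 2 1 2 1 0 1 2 1 0 1 2 3 2 3 2 3 4 3 2 3 2 1 2 1 2 3 2 1 0 1 0 1 2 1 0 1 0]
  -> pairs=20 depth=4 groups=7 -> no

Answer: no no no no yes no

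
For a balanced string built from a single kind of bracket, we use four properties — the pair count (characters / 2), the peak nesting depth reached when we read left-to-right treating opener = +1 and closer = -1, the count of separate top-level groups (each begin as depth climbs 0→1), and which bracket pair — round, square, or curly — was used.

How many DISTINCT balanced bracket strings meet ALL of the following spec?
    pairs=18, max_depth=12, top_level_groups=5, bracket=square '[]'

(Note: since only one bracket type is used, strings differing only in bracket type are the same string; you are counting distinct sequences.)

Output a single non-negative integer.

Answer: 1740

Derivation:
Spec: pairs=18 depth=12 groups=5
Count(depth <= 12) = 33266485
Count(depth <= 11) = 33264745
Count(depth == 12) = 33266485 - 33264745 = 1740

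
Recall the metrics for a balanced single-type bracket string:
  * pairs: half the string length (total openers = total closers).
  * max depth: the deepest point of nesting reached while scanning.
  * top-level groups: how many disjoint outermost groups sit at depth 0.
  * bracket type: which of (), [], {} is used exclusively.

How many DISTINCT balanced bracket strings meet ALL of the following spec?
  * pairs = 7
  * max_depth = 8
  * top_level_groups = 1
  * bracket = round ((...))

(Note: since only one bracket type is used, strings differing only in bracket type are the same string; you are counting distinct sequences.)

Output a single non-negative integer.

Answer: 0

Derivation:
Spec: pairs=7 depth=8 groups=1
Count(depth <= 8) = 132
Count(depth <= 7) = 132
Count(depth == 8) = 132 - 132 = 0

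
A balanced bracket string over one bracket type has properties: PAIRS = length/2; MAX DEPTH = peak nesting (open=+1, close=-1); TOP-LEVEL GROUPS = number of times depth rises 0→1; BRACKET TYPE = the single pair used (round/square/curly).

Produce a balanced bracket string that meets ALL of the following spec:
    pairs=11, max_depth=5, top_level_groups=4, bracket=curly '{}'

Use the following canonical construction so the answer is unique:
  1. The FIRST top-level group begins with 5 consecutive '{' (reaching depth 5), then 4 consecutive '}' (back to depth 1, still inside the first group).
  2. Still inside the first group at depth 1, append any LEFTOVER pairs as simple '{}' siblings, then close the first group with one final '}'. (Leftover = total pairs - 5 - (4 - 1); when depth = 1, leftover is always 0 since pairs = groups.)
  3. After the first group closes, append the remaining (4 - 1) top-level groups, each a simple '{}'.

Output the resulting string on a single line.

Answer: {{{{{}}}}{}{}{}}{}{}{}

Derivation:
Spec: pairs=11 depth=5 groups=4
Leftover pairs = 11 - 5 - (4-1) = 3
First group: deep chain of depth 5 + 3 sibling pairs
Remaining 3 groups: simple '{}' each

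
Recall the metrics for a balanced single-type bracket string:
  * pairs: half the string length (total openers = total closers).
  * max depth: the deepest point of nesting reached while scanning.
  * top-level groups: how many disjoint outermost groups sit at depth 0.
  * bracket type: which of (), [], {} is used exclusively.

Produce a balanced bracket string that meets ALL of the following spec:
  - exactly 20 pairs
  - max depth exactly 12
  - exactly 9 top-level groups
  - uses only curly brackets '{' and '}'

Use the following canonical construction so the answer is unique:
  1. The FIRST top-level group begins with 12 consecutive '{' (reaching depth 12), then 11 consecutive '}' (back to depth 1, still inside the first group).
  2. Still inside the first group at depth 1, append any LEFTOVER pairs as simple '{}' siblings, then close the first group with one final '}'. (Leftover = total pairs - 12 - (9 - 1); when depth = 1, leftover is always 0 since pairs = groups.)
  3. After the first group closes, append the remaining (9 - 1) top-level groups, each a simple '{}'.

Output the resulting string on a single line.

Answer: {{{{{{{{{{{{}}}}}}}}}}}}{}{}{}{}{}{}{}{}

Derivation:
Spec: pairs=20 depth=12 groups=9
Leftover pairs = 20 - 12 - (9-1) = 0
First group: deep chain of depth 12 + 0 sibling pairs
Remaining 8 groups: simple '{}' each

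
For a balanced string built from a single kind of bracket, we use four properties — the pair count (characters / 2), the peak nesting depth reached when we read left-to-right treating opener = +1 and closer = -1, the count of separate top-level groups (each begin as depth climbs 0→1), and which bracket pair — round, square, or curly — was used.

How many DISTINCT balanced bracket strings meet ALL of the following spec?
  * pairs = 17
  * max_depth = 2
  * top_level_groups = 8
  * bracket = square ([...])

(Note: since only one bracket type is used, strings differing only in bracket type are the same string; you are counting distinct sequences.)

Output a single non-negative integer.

Answer: 11440

Derivation:
Spec: pairs=17 depth=2 groups=8
Count(depth <= 2) = 11440
Count(depth <= 1) = 0
Count(depth == 2) = 11440 - 0 = 11440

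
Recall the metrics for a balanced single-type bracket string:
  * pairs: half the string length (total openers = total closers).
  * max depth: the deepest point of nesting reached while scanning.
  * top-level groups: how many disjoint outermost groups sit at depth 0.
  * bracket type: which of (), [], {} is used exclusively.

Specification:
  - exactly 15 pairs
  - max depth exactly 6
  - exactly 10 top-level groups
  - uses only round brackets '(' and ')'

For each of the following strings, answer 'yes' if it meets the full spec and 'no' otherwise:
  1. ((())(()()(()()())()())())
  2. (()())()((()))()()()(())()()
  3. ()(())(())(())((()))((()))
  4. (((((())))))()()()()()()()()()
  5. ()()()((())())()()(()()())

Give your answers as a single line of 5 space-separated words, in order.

String 1 '((())(()()(()()())()())())': depth seq [1 2 3 2 1 2 3 2 3 2 3 4 3 4 3 4 3 2 3 2 3 2 1 2 1 0]
  -> pairs=13 depth=4 groups=1 -> no
String 2 '(()())()((()))()()()(())()()': depth seq [1 2 1 2 1 0 1 0 1 2 3 2 1 0 1 0 1 0 1 0 1 2 1 0 1 0 1 0]
  -> pairs=14 depth=3 groups=9 -> no
String 3 '()(())(())(())((()))((()))': depth seq [1 0 1 2 1 0 1 2 1 0 1 2 1 0 1 2 3 2 1 0 1 2 3 2 1 0]
  -> pairs=13 depth=3 groups=6 -> no
String 4 '(((((())))))()()()()()()()()()': depth seq [1 2 3 4 5 6 5 4 3 2 1 0 1 0 1 0 1 0 1 0 1 0 1 0 1 0 1 0 1 0]
  -> pairs=15 depth=6 groups=10 -> yes
String 5 '()()()((())())()()(()()())': depth seq [1 0 1 0 1 0 1 2 3 2 1 2 1 0 1 0 1 0 1 2 1 2 1 2 1 0]
  -> pairs=13 depth=3 groups=7 -> no

Answer: no no no yes no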